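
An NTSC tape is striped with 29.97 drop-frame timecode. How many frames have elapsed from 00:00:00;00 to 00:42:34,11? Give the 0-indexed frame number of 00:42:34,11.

As if non-drop at 30 labels/s: (0 × 3600 + 42 × 60 + 34) × 30 + 11 = 76631.
Minute boundaries passed: 42; those not divisible by 10: 42 − 4 = 38; dropped labels = 2 × 38 = 76.
Actual frame index = 76631 − 76 = 76555.

76555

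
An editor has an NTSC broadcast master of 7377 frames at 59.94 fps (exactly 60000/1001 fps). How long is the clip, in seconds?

123.07295 seconds

Running time = 7377 / (60000/1001) = 123.07295 s.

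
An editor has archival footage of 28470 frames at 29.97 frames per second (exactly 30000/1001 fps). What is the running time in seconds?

949.949 seconds

Running time = 28470 / (30000/1001) = 949.949 s.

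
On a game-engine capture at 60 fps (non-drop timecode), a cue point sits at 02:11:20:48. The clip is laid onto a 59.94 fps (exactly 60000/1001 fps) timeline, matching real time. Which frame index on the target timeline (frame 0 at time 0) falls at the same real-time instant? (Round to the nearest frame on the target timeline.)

frame 472376

Source frame index: (2×3600 + 11×60 + 20) × 60 + 48 = 472848.
Real time: 472848 / (60) = 39404/5 s.
Target frame: (39404/5) × (60000/1001) = 472848000/1001 ≈ 472375.624 → 472376.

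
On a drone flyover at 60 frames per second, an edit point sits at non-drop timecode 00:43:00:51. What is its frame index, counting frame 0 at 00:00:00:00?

frame 154851

Total seconds to the label: (0 × 3600 + 43 × 60 + 0) = 2580.
Frame index = 2580 × 60 + 51 = 154851.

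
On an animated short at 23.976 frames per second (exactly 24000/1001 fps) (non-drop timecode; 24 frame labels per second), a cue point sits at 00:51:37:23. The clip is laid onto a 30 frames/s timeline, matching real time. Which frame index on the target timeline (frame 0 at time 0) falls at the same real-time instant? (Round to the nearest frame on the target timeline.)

Source frame index: (0×3600 + 51×60 + 37) × 24 + 23 = 74351.
Real time: 74351 / (24000/1001) = 74425351/24000 s.
Target frame: (74425351/24000) × (30) = 74425351/800 ≈ 93031.689 → 93032.

frame 93032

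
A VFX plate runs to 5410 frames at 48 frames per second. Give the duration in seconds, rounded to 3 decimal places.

112.708 seconds

Running time = 5410 × 1/48 = 2705/24 s ≈ 112.708 s.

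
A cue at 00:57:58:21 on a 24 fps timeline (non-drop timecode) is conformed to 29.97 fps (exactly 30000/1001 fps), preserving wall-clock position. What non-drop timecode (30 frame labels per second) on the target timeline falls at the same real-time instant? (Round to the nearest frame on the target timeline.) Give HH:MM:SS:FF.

00:57:55:12

Source frame index: (0×3600 + 57×60 + 58) × 24 + 21 = 83493.
Real time: 83493 / (24) = 27831/8 s.
Target frame: (27831/8) × (30000/1001) = 104366250/1001 ≈ 104261.988 → 104262.
At 30 labels/s: frame 104262 → 00:57:55:12.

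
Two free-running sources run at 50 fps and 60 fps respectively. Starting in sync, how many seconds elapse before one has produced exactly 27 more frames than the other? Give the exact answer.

The gap grows by |60 − 50| = 10 frames per second.
Time for a 27-frame gap: 27 ÷ (10) = 2.7 s.

2.7 seconds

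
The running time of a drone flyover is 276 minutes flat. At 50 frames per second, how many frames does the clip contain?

828000 frames

276 min = 16560 s.
Frames = 16560 × 50 = 828000.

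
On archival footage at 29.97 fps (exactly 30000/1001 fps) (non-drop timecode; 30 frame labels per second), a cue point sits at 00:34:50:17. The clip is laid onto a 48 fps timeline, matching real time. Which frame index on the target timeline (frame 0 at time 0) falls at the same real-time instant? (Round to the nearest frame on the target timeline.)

Source frame index: (0×3600 + 34×60 + 50) × 30 + 17 = 62717.
Real time: 62717 / (30000/1001) = 62779717/30000 s.
Target frame: (62779717/30000) × (48) = 62779717/625 ≈ 100447.547 → 100448.

frame 100448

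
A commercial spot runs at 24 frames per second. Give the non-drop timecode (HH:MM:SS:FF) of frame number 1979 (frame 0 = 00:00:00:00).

00:01:22:11

1979 ÷ 24 = 82 full seconds, remainder 11 frames.
82 s = 0 h 1 min 22 s.
Timecode: 00:01:22:11.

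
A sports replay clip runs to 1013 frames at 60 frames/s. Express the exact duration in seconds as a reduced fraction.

1013/60 seconds

Running time = 1013 ÷ (60) = 1013 × 1/60 = 1013/60 s.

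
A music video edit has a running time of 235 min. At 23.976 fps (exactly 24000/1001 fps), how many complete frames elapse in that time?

338061 frames

235 min = 14100 s.
Frames = 14100 × 24000/1001 = 338400000/1001 ≈ 338061.9381.
Complete frames: 338061.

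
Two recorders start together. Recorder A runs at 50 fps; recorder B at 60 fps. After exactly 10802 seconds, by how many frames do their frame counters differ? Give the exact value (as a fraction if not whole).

A emits 50 × 10802 = 540100 frames; B emits 60 × 10802 = 648120.
Difference = 108020 frames; B is ahead of A.

108020 frames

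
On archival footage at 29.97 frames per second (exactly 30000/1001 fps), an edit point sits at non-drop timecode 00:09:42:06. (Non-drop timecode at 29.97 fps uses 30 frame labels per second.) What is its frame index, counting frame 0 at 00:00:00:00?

17466

Total seconds to the label: (0 × 3600 + 9 × 60 + 42) = 582.
Frame index = 582 × 30 + 6 = 17466.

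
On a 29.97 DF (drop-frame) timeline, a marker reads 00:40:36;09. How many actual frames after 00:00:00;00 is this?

73017

Complete 10-minute blocks: 4, each 17982 frames → 71928.
Remaining 0 whole minutes in the current block: 0 frames.
Within the current minute: 36 × 30 + 9 = 1089. Total = 71928 + 0 + 1089 = 73017.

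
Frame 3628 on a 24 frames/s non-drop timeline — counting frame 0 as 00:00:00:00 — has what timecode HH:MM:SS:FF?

3628 ÷ 24 = 151 full seconds, remainder 4 frames.
151 s = 0 h 2 min 31 s.
Timecode: 00:02:31:04.

00:02:31:04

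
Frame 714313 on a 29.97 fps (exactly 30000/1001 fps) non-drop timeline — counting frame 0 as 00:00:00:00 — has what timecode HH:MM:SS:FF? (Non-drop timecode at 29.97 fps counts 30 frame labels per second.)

714313 ÷ 30 = 23810 full seconds, remainder 13 frames.
23810 s = 6 h 36 min 50 s.
Timecode: 06:36:50:13.

06:36:50:13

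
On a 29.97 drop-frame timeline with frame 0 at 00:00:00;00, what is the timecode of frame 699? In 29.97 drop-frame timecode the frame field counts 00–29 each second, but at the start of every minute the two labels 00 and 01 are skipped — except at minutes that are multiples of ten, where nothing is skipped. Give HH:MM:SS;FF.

Each 10-minute DF block holds 10 × 60 × 30 − 9 × 2 = 17982 frames. 699 ÷ 17982 → 0 full blocks, remainder 699.
Within the partial block the first minute is 1800 frames and each further minute 1798, so 0 further minute boundaries passed. Total skipped labels = 18 × 0 + 2 × 0 = 0.
Non-drop label index = 699 + 0 = 699; at 30 labels/s that is 00:00:23:09, i.e. DF 00:00:23;09.

00:00:23;09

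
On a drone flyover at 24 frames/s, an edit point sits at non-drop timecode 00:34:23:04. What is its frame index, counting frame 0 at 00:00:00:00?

frame 49516

Total seconds to the label: (0 × 3600 + 34 × 60 + 23) = 2063.
Frame index = 2063 × 24 + 4 = 49516.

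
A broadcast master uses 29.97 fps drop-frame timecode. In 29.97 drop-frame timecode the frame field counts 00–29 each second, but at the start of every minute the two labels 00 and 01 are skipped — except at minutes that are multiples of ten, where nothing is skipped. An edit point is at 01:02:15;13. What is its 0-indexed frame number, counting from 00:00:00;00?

111951

As if non-drop at 30 labels/s: (1 × 3600 + 2 × 60 + 15) × 30 + 13 = 112063.
Minute boundaries passed: 62; those not divisible by 10: 62 − 6 = 56; dropped labels = 2 × 56 = 112.
Actual frame index = 112063 − 112 = 111951.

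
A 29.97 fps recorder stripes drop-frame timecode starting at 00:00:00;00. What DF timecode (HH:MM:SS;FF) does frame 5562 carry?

00:03:05;18

Each 10-minute DF block holds 10 × 60 × 30 − 9 × 2 = 17982 frames. 5562 ÷ 17982 → 0 full blocks, remainder 5562.
Within the partial block the first minute is 1800 frames and each further minute 1798, so 3 further minute boundaries passed. Total skipped labels = 18 × 0 + 2 × 3 = 6.
Non-drop label index = 5562 + 6 = 5568; at 30 labels/s that is 00:03:05:18, i.e. DF 00:03:05;18.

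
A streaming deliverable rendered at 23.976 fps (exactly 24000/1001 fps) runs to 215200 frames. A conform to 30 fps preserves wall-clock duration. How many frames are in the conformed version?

Target frames = source frames × (target rate / source rate) = 215200 × (30)/(24000/1001) = 215200 × 1001/800 = 269269.

269269 frames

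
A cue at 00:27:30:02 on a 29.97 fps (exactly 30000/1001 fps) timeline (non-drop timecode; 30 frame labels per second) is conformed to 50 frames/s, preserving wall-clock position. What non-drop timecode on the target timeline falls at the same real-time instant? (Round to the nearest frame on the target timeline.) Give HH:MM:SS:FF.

00:27:31:36

Source frame index: (0×3600 + 27×60 + 30) × 30 + 2 = 49502.
Real time: 49502 / (30000/1001) = 24775751/15000 s.
Target frame: (24775751/15000) × (50) = 24775751/300 ≈ 82585.837 → 82586.
At 50 labels/s: frame 82586 → 00:27:31:36.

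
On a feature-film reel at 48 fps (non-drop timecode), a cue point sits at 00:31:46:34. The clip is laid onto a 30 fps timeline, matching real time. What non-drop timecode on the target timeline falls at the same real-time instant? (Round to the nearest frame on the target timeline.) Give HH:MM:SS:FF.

Source frame index: (0×3600 + 31×60 + 46) × 48 + 34 = 91522.
Real time: 91522 / (48) = 45761/24 s.
Target frame: (45761/24) × (30) = 228805/4 ≈ 57201.250 → 57201.
At 30 labels/s: frame 57201 → 00:31:46:21.

00:31:46:21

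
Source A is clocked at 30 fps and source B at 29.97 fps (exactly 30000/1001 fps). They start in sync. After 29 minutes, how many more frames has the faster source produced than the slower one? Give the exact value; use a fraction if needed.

52200/1001 frames

29 min = 1740 s.
A emits 30 × 1740 = 52200 frames; B emits 30000/1001 × 1740 = 52200000/1001.
Difference = 52200/1001 frames (≈ 52.1479); B is behind A.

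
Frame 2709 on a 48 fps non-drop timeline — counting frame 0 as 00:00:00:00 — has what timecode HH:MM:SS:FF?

2709 ÷ 48 = 56 full seconds, remainder 21 frames.
56 s = 0 h 0 min 56 s.
Timecode: 00:00:56:21.

00:00:56:21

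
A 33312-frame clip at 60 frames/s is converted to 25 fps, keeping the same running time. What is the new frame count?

13880 frames

Target frames = source frames × (target rate / source rate) = 33312 × (25)/(60) = 33312 × 5/12 = 13880.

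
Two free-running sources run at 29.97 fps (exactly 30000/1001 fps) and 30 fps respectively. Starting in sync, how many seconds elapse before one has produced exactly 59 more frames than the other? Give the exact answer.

59059/30 seconds

The gap grows by |30 − 30000/1001| = 30/1001 frames per second.
Time for a 59-frame gap: 59 ÷ (30/1001) = 59059/30 s.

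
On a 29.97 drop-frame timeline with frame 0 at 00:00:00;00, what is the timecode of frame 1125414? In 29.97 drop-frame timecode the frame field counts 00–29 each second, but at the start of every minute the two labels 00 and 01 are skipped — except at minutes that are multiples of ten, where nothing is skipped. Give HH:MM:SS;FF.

10:25:51;10

Each 10-minute DF block holds 10 × 60 × 30 − 9 × 2 = 17982 frames. 1125414 ÷ 17982 → 62 full blocks, remainder 10530.
Within the partial block the first minute is 1800 frames and each further minute 1798, so 5 further minute boundaries passed. Total skipped labels = 18 × 62 + 2 × 5 = 1126.
Non-drop label index = 1125414 + 1126 = 1126540; at 30 labels/s that is 10:25:51:10, i.e. DF 10:25:51;10.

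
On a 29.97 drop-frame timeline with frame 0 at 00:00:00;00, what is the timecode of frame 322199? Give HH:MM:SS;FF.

02:59:10;23

Each 10-minute DF block holds 10 × 60 × 30 − 9 × 2 = 17982 frames. 322199 ÷ 17982 → 17 full blocks, remainder 16505.
Within the partial block the first minute is 1800 frames and each further minute 1798, so 9 further minute boundaries passed. Total skipped labels = 18 × 17 + 2 × 9 = 324.
Non-drop label index = 322199 + 324 = 322523; at 30 labels/s that is 02:59:10:23, i.e. DF 02:59:10;23.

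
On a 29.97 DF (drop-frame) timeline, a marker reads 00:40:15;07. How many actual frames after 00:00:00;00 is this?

72385

As if non-drop at 30 labels/s: (0 × 3600 + 40 × 60 + 15) × 30 + 7 = 72457.
Minute boundaries passed: 40; those not divisible by 10: 40 − 4 = 36; dropped labels = 2 × 36 = 72.
Actual frame index = 72457 − 72 = 72385.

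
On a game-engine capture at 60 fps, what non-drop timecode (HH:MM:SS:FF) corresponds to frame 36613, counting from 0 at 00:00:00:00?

00:10:10:13

36613 ÷ 60 = 610 full seconds, remainder 13 frames.
610 s = 0 h 10 min 10 s.
Timecode: 00:10:10:13.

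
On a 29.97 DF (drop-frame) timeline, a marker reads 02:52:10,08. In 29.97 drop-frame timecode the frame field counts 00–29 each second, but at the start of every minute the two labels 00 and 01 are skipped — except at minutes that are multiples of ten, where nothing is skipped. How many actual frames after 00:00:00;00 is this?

309598

As if non-drop at 30 labels/s: (2 × 3600 + 52 × 60 + 10) × 30 + 8 = 309908.
Minute boundaries passed: 172; those not divisible by 10: 172 − 17 = 155; dropped labels = 2 × 155 = 310.
Actual frame index = 309908 − 310 = 309598.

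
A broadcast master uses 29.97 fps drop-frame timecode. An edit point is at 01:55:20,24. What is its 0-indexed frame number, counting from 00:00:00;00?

207416

As if non-drop at 30 labels/s: (1 × 3600 + 55 × 60 + 20) × 30 + 24 = 207624.
Minute boundaries passed: 115; those not divisible by 10: 115 − 11 = 104; dropped labels = 2 × 104 = 208.
Actual frame index = 207624 − 208 = 207416.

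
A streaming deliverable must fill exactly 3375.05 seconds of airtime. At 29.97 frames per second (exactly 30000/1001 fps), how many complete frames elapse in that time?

101150 frames

Frames = 3375.05 × 30000/1001 = 14464500/143 ≈ 101150.3497.
Complete frames: 101150.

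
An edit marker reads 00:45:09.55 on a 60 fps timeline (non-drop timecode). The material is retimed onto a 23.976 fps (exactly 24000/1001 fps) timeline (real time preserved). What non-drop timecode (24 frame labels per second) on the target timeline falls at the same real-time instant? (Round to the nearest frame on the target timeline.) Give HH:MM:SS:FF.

00:45:07:05

Source frame index: (0×3600 + 45×60 + 9) × 60 + 55 = 162595.
Real time: 162595 / (60) = 32519/12 s.
Target frame: (32519/12) × (24000/1001) = 65038000/1001 ≈ 64973.027 → 64973.
At 24 labels/s: frame 64973 → 00:45:07:05.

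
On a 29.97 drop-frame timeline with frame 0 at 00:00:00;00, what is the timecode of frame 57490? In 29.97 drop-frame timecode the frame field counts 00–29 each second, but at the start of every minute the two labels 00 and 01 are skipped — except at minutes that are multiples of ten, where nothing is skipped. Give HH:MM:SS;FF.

Ten DF minutes hold 17982 frames, so frame 57490 lies in block 3 (frames 53946–71927) with 3544 frames into that block.
The block's first minute is 1800 frames and the rest 1798 each; 3544 frames reaches minute 1, so 3 × 18 + 1 × 2 = 56 labels have been skipped so far.
Adding those back, label number 57490 + 56 = 57546 at 30 labels/s is 1918 s + 6 f = 0 h 31 min 58 s frame 6, i.e. 00:31:58;06.

00:31:58;06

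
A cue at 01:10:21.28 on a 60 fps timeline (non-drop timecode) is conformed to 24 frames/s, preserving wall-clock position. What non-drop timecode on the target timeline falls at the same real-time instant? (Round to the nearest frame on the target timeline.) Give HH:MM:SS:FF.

01:10:21:11

Source frame index: (1×3600 + 10×60 + 21) × 60 + 28 = 253288.
Real time: 253288 / (60) = 63322/15 s.
Target frame: (63322/15) × (24) = 506576/5 ≈ 101315.200 → 101315.
At 24 labels/s: frame 101315 → 01:10:21:11.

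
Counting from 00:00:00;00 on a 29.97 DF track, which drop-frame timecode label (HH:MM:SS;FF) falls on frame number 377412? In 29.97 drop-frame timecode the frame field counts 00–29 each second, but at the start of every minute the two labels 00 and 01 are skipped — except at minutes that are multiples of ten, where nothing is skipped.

03:29:53;00

Ten DF minutes hold 17982 frames, so frame 377412 lies in block 20 (frames 359640–377621) with 17772 frames into that block.
The block's first minute is 1800 frames and the rest 1798 each; 17772 frames reaches minute 9, so 20 × 18 + 9 × 2 = 378 labels have been skipped so far.
Adding those back, label number 377412 + 378 = 377790 at 30 labels/s is 12593 s + 0 f = 3 h 29 min 53 s frame 0, i.e. 03:29:53;00.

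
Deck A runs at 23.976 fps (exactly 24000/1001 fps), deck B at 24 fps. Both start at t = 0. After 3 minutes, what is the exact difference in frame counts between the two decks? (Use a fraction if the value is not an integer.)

4320/1001 frames

3 min = 180 s.
A emits 24000/1001 × 180 = 4320000/1001 frames; B emits 24 × 180 = 4320.
Difference = 4320/1001 frames (≈ 4.3157); B is ahead of A.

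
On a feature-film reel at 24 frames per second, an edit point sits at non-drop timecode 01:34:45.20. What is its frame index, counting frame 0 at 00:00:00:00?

136460

Total seconds to the label: (1 × 3600 + 34 × 60 + 45) = 5685.
Frame index = 5685 × 24 + 20 = 136460.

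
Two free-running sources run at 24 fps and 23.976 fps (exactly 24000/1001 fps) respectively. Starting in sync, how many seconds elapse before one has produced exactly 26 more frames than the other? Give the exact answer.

The gap grows by |24000/1001 − 24| = 24/1001 frames per second.
Time for a 26-frame gap: 26 ÷ (24/1001) = 13013/12 s.

13013/12 seconds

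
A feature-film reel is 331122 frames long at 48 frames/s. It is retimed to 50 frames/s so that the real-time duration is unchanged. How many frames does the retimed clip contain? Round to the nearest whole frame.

Frames at target rate = 331122 × (50) / (48) = 1379675/4 ≈ 344918.750.
Nearest whole frame: 344919.

344919 frames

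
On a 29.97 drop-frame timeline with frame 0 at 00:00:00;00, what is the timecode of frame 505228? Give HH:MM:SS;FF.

Each 10-minute DF block holds 10 × 60 × 30 − 9 × 2 = 17982 frames. 505228 ÷ 17982 → 28 full blocks, remainder 1732.
Within the partial block the first minute is 1800 frames and each further minute 1798, so 0 further minute boundaries passed. Total skipped labels = 18 × 28 + 2 × 0 = 504.
Non-drop label index = 505228 + 504 = 505732; at 30 labels/s that is 04:40:57:22, i.e. DF 04:40:57;22.

04:40:57;22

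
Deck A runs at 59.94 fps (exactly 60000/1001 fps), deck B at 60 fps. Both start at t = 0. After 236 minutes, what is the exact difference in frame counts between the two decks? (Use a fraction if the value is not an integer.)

236 min = 14160 s.
A emits 60000/1001 × 14160 = 849600000/1001 frames; B emits 60 × 14160 = 849600.
Difference = 849600/1001 frames (≈ 848.7512); B is ahead of A.

849600/1001 frames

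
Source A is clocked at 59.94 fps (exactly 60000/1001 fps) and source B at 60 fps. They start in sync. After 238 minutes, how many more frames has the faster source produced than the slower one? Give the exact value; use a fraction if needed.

122400/143 frames

238 min = 14280 s.
A emits 60000/1001 × 14280 = 122400000/143 frames; B emits 60 × 14280 = 856800.
Difference = 122400/143 frames (≈ 855.9441); B is ahead of A.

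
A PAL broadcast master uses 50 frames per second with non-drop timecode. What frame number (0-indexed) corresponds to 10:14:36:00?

frame 1843800

Total seconds to the label: (10 × 3600 + 14 × 60 + 36) = 36876.
Frame index = 36876 × 50 + 0 = 1843800.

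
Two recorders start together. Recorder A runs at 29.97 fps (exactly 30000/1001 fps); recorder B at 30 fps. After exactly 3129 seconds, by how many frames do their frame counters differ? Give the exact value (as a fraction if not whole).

A emits 30000/1001 × 3129 = 13410000/143 frames; B emits 30 × 3129 = 93870.
Difference = 13410/143 frames (≈ 93.7762); B is ahead of A.

13410/143 frames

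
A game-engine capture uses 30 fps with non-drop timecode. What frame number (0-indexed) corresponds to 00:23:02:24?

Total seconds to the label: (0 × 3600 + 23 × 60 + 2) = 1382.
Frame index = 1382 × 30 + 24 = 41484.

41484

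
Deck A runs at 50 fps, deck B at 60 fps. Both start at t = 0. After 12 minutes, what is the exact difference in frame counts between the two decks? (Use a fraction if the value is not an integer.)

7200 frames

12 min = 720 s.
A emits 50 × 720 = 36000 frames; B emits 60 × 720 = 43200.
Difference = 7200 frames; B is ahead of A.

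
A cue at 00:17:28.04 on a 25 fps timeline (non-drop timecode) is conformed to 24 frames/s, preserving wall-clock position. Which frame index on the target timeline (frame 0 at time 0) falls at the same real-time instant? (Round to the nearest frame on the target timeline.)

frame 25156

Source frame index: (0×3600 + 17×60 + 28) × 25 + 4 = 26204.
Real time: 26204 / (25) = 26204/25 s.
Target frame: (26204/25) × (24) = 628896/25 ≈ 25155.840 → 25156.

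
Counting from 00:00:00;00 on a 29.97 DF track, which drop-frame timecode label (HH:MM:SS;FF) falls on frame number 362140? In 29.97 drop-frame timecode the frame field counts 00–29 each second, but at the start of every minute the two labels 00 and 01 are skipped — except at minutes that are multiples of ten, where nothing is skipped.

Ten DF minutes hold 17982 frames, so frame 362140 lies in block 20 (frames 359640–377621) with 2500 frames into that block.
The block's first minute is 1800 frames and the rest 1798 each; 2500 frames reaches minute 1, so 20 × 18 + 1 × 2 = 362 labels have been skipped so far.
Adding those back, label number 362140 + 362 = 362502 at 30 labels/s is 12083 s + 12 f = 3 h 21 min 23 s frame 12, i.e. 03:21:23;12.

03:21:23;12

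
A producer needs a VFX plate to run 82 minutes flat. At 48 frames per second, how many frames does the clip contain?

236160 frames

82 min = 4920 s.
Frames = 4920 × 48 = 236160.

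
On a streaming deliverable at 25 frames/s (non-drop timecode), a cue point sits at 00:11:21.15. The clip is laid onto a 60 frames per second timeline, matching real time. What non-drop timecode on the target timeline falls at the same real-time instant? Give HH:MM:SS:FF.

Source frame index: (0×3600 + 11×60 + 21) × 25 + 15 = 17040.
Real time: 17040 / (25) = 3408/5 s.
Target frame: (3408/5) × (60) = 40896.
At 60 labels/s: frame 40896 → 00:11:21:36.

00:11:21:36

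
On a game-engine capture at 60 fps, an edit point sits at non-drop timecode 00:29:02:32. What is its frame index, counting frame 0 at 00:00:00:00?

Total seconds to the label: (0 × 3600 + 29 × 60 + 2) = 1742.
Frame index = 1742 × 60 + 32 = 104552.

frame 104552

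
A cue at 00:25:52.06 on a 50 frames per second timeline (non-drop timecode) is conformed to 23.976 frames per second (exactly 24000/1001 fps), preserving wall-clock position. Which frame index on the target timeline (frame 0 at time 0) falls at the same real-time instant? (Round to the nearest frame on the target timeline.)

Source frame index: (0×3600 + 25×60 + 52) × 50 + 6 = 77606.
Real time: 77606 / (50) = 38803/25 s.
Target frame: (38803/25) × (24000/1001) = 37250880/1001 ≈ 37213.666 → 37214.

frame 37214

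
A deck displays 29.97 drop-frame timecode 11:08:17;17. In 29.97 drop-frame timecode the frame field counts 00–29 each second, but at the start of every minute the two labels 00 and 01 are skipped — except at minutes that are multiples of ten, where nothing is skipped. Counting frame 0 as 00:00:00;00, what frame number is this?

As if non-drop at 30 labels/s: (11 × 3600 + 8 × 60 + 17) × 30 + 17 = 1202927.
Minute boundaries passed: 668; those not divisible by 10: 668 − 66 = 602; dropped labels = 2 × 602 = 1204.
Actual frame index = 1202927 − 1204 = 1201723.

1201723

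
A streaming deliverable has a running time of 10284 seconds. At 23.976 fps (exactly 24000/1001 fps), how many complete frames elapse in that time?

Frames = 10284 × 24000/1001 = 246816000/1001 ≈ 246569.4306.
Complete frames: 246569.

246569 frames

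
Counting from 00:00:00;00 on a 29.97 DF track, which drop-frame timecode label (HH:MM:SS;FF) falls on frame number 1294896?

Ten DF minutes hold 17982 frames, so frame 1294896 lies in block 72 (frames 1294704–1312685) with 192 frames into that block.
The block's first minute is 1800 frames and the rest 1798 each; 192 frames reaches minute 0, so 72 × 18 + 0 × 2 = 1296 labels have been skipped so far.
Adding those back, label number 1294896 + 1296 = 1296192 at 30 labels/s is 43206 s + 12 f = 12 h 0 min 6 s frame 12, i.e. 12:00:06;12.

12:00:06;12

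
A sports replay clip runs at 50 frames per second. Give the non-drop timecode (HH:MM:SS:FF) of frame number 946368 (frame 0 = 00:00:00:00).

946368 ÷ 50 = 18927 full seconds, remainder 18 frames.
18927 s = 5 h 15 min 27 s.
Timecode: 05:15:27:18.

05:15:27:18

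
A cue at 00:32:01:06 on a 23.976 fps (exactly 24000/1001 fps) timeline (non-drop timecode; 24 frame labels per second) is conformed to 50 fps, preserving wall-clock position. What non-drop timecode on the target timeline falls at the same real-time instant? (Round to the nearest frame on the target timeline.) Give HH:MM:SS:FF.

Source frame index: (0×3600 + 32×60 + 1) × 24 + 6 = 46110.
Real time: 46110 / (24000/1001) = 1538537/800 s.
Target frame: (1538537/800) × (50) = 1538537/16 ≈ 96158.562 → 96159.
At 50 labels/s: frame 96159 → 00:32:03:09.

00:32:03:09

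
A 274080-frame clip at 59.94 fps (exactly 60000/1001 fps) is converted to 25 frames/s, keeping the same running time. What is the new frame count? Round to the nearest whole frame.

114314 frames

Frames at target rate = 274080 × (25) / (60000/1001) = 571571/5 ≈ 114314.200.
Nearest whole frame: 114314.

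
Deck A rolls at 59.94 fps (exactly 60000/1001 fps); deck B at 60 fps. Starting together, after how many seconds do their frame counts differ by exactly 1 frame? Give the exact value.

The gap grows by |60 − 60000/1001| = 60/1001 frames per second.
Time for a 1-frame gap: 1 ÷ (60/1001) = 1001/60 s.

1001/60 seconds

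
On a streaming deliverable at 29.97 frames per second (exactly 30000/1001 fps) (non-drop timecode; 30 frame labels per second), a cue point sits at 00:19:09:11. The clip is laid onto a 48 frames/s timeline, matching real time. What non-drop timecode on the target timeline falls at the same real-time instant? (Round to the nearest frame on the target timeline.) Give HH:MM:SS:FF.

00:19:10:25

Source frame index: (0×3600 + 19×60 + 9) × 30 + 11 = 34481.
Real time: 34481 / (30000/1001) = 34515481/30000 s.
Target frame: (34515481/30000) × (48) = 34515481/625 ≈ 55224.770 → 55225.
At 48 labels/s: frame 55225 → 00:19:10:25.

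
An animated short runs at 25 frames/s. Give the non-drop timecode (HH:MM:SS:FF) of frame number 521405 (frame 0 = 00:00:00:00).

05:47:36:05

521405 ÷ 25 = 20856 full seconds, remainder 5 frames.
20856 s = 5 h 47 min 36 s.
Timecode: 05:47:36:05.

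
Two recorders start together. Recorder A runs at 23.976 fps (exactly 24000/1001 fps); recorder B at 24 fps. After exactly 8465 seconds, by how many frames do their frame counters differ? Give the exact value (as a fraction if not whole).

203160/1001 frames

A emits 24000/1001 × 8465 = 203160000/1001 frames; B emits 24 × 8465 = 203160.
Difference = 203160/1001 frames (≈ 202.9570); B is ahead of A.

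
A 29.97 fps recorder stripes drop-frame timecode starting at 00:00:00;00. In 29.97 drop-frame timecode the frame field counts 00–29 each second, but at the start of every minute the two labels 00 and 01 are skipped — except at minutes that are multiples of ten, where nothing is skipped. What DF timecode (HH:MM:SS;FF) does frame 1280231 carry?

Each 10-minute DF block holds 10 × 60 × 30 − 9 × 2 = 17982 frames. 1280231 ÷ 17982 → 71 full blocks, remainder 3509.
Within the partial block the first minute is 1800 frames and each further minute 1798, so 1 further minute boundary passed. Total skipped labels = 18 × 71 + 2 × 1 = 1280.
Non-drop label index = 1280231 + 1280 = 1281511; at 30 labels/s that is 11:51:57:01, i.e. DF 11:51:57;01.

11:51:57;01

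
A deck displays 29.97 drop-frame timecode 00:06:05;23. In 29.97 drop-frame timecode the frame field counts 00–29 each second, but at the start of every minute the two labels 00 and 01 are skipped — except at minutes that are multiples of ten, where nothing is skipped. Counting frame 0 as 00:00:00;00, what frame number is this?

Complete 10-minute blocks: 0, each 17982 frames → 0.
Remaining 6 whole minutes in the current block: 1800 + 5 × 1798 = 10790 frames.
Within the current minute: 5 × 30 + 23 − 2 = 171 (labels ;00/;01 skipped at this minute). Total = 0 + 10790 + 171 = 10961.

10961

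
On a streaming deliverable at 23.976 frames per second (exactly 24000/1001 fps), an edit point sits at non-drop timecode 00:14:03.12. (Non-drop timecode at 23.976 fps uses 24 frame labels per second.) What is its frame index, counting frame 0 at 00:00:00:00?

Total seconds to the label: (0 × 3600 + 14 × 60 + 3) = 843.
Frame index = 843 × 24 + 12 = 20244.

20244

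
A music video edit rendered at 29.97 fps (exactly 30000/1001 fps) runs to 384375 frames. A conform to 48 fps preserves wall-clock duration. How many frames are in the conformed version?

Target frames = source frames × (target rate / source rate) = 384375 × (48)/(30000/1001) = 384375 × 1001/625 = 615615.

615615 frames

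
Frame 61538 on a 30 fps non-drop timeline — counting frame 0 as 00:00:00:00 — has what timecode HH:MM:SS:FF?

61538 ÷ 30 = 2051 full seconds, remainder 8 frames.
2051 s = 0 h 34 min 11 s.
Timecode: 00:34:11:08.

00:34:11:08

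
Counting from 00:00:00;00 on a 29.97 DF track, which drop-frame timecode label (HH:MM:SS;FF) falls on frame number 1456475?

Each 10-minute DF block holds 10 × 60 × 30 − 9 × 2 = 17982 frames. 1456475 ÷ 17982 → 80 full blocks, remainder 17915.
Within the partial block the first minute is 1800 frames and each further minute 1798, so 9 further minute boundaries passed. Total skipped labels = 18 × 80 + 2 × 9 = 1458.
Non-drop label index = 1456475 + 1458 = 1457933; at 30 labels/s that is 13:29:57:23, i.e. DF 13:29:57;23.

13:29:57;23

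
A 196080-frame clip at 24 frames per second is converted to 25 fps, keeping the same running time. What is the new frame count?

Target frames = source frames × (target rate / source rate) = 196080 × (25)/(24) = 196080 × 25/24 = 204250.

204250 frames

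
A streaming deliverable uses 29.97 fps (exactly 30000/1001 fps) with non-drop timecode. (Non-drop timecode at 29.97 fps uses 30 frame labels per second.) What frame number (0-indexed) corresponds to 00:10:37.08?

19118

Total seconds to the label: (0 × 3600 + 10 × 60 + 37) = 637.
Frame index = 637 × 30 + 8 = 19118.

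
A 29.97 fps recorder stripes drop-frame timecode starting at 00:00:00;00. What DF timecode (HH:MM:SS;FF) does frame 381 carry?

00:00:12;21

Each 10-minute DF block holds 10 × 60 × 30 − 9 × 2 = 17982 frames. 381 ÷ 17982 → 0 full blocks, remainder 381.
Within the partial block the first minute is 1800 frames and each further minute 1798, so 0 further minute boundaries passed. Total skipped labels = 18 × 0 + 2 × 0 = 0.
Non-drop label index = 381 + 0 = 381; at 30 labels/s that is 00:00:12:21, i.e. DF 00:00:12;21.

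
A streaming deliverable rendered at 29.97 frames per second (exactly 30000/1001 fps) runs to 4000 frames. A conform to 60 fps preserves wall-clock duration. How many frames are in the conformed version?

8008 frames

Target frames = source frames × (target rate / source rate) = 4000 × (60)/(30000/1001) = 4000 × 1001/500 = 8008.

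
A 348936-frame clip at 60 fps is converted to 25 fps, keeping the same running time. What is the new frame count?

Target frames = source frames × (target rate / source rate) = 348936 × (25)/(60) = 348936 × 5/12 = 145390.

145390 frames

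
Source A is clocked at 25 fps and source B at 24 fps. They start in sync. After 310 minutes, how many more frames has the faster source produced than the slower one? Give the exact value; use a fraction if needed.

18600 frames

310 min = 18600 s.
A emits 25 × 18600 = 465000 frames; B emits 24 × 18600 = 446400.
Difference = 18600 frames; B is behind A.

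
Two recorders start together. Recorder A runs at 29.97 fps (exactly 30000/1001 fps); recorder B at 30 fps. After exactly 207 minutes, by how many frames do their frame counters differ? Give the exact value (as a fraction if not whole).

207 min = 12420 s.
A emits 30000/1001 × 12420 = 372600000/1001 frames; B emits 30 × 12420 = 372600.
Difference = 372600/1001 frames (≈ 372.2278); B is ahead of A.

372600/1001 frames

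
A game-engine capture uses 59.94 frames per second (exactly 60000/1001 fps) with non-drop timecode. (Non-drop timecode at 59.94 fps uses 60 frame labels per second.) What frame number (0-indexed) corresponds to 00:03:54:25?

frame 14065

Total seconds to the label: (0 × 3600 + 3 × 60 + 54) = 234.
Frame index = 234 × 60 + 25 = 14065.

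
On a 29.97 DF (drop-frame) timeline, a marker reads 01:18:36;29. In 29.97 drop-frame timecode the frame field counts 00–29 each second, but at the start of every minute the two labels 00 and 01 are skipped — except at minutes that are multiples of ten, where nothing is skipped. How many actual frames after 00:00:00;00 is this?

As if non-drop at 30 labels/s: (1 × 3600 + 18 × 60 + 36) × 30 + 29 = 141509.
Minute boundaries passed: 78; those not divisible by 10: 78 − 7 = 71; dropped labels = 2 × 71 = 142.
Actual frame index = 141509 − 142 = 141367.

141367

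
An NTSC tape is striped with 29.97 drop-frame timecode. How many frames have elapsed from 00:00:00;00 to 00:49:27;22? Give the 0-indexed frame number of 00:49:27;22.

Complete 10-minute blocks: 4, each 17982 frames → 71928.
Remaining 9 whole minutes in the current block: 1800 + 8 × 1798 = 16184 frames.
Within the current minute: 27 × 30 + 22 − 2 = 830 (labels ;00/;01 skipped at this minute). Total = 71928 + 16184 + 830 = 88942.

88942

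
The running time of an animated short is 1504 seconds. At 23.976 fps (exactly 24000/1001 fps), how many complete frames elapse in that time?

36059 frames

Frames = 1504 × 24000/1001 = 36096000/1001 ≈ 36059.9401.
Complete frames: 36059.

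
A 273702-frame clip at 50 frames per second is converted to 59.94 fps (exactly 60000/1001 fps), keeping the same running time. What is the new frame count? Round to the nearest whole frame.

Frames at target rate = 273702 × (60000/1001) / (50) = 2296800/7 ≈ 328114.286.
Nearest whole frame: 328114.

328114 frames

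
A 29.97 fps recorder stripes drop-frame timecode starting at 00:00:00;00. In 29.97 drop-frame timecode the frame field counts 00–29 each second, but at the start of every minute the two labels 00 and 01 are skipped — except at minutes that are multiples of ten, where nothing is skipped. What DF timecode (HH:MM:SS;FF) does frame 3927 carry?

00:02:11;01

Each 10-minute DF block holds 10 × 60 × 30 − 9 × 2 = 17982 frames. 3927 ÷ 17982 → 0 full blocks, remainder 3927.
Within the partial block the first minute is 1800 frames and each further minute 1798, so 2 further minute boundaries passed. Total skipped labels = 18 × 0 + 2 × 2 = 4.
Non-drop label index = 3927 + 4 = 3931; at 30 labels/s that is 00:02:11:01, i.e. DF 00:02:11;01.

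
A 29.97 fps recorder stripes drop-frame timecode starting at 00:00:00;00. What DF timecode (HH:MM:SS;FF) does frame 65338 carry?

00:36:20;04

Ten DF minutes hold 17982 frames, so frame 65338 lies in block 3 (frames 53946–71927) with 11392 frames into that block.
The block's first minute is 1800 frames and the rest 1798 each; 11392 frames reaches minute 6, so 3 × 18 + 6 × 2 = 66 labels have been skipped so far.
Adding those back, label number 65338 + 66 = 65404 at 30 labels/s is 2180 s + 4 f = 0 h 36 min 20 s frame 4, i.e. 00:36:20;04.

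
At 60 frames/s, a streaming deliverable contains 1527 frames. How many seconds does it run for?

25.45 seconds

Running time = 1527 / (60) = 25.45 s.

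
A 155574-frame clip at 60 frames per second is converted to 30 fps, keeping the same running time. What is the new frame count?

77787 frames

Target frames = source frames × (target rate / source rate) = 155574 × (30)/(60) = 155574 × 1/2 = 77787.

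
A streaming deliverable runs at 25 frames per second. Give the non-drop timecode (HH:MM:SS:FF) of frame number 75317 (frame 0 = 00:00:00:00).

75317 ÷ 25 = 3012 full seconds, remainder 17 frames.
3012 s = 0 h 50 min 12 s.
Timecode: 00:50:12:17.

00:50:12:17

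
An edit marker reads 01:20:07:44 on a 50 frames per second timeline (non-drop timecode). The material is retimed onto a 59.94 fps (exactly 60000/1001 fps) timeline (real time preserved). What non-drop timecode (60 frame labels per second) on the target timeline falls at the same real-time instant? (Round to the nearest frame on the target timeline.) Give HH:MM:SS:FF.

Source frame index: (1×3600 + 20×60 + 7) × 50 + 44 = 240394.
Real time: 240394 / (50) = 120197/25 s.
Target frame: (120197/25) × (60000/1001) = 3746400/13 ≈ 288184.615 → 288185.
At 60 labels/s: frame 288185 → 01:20:03:05.

01:20:03:05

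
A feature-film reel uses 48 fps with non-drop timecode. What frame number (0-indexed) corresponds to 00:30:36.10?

Total seconds to the label: (0 × 3600 + 30 × 60 + 36) = 1836.
Frame index = 1836 × 48 + 10 = 88138.

88138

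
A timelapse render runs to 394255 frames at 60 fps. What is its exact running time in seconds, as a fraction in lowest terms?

Running time = 394255 ÷ (60) = 394255 × 1/60 = 78851/12 s.

78851/12 seconds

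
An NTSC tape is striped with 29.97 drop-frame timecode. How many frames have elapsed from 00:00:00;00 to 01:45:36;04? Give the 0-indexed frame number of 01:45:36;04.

189894

Complete 10-minute blocks: 10, each 17982 frames → 179820.
Remaining 5 whole minutes in the current block: 1800 + 4 × 1798 = 8992 frames.
Within the current minute: 36 × 30 + 4 − 2 = 1082 (labels ;00/;01 skipped at this minute). Total = 179820 + 8992 + 1082 = 189894.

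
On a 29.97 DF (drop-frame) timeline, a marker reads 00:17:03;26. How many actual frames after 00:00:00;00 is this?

As if non-drop at 30 labels/s: (0 × 3600 + 17 × 60 + 3) × 30 + 26 = 30716.
Minute boundaries passed: 17; those not divisible by 10: 17 − 1 = 16; dropped labels = 2 × 16 = 32.
Actual frame index = 30716 − 32 = 30684.

30684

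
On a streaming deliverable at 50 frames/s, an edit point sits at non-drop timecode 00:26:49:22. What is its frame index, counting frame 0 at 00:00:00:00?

Total seconds to the label: (0 × 3600 + 26 × 60 + 49) = 1609.
Frame index = 1609 × 50 + 22 = 80472.

frame 80472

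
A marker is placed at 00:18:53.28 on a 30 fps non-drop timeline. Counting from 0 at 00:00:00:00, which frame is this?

Total seconds to the label: (0 × 3600 + 18 × 60 + 53) = 1133.
Frame index = 1133 × 30 + 28 = 34018.

frame 34018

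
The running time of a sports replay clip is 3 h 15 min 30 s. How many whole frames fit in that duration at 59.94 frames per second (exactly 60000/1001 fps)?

3 h 15 min 30 s = 11730 s.
Frames = 11730 × 60000/1001 = 703800000/1001 ≈ 703096.9031.
Complete frames: 703096.

703096 frames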